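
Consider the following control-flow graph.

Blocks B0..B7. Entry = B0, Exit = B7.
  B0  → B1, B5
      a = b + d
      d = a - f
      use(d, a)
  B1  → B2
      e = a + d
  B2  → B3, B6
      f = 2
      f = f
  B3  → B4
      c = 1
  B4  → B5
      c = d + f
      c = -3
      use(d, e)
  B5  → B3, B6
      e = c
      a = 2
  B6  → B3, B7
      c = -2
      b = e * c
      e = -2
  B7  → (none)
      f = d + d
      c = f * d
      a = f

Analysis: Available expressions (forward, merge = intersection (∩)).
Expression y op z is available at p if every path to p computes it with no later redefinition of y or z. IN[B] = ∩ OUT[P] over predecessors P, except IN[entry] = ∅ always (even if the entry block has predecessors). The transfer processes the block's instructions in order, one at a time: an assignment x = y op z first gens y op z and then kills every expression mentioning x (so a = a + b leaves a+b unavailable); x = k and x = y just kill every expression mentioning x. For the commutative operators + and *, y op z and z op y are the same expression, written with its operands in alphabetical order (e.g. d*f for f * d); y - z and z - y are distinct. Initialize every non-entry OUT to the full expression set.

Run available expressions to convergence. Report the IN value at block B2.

Answer: {a+d, a-f}

Trace:
Per-block solution:
  B0:  IN={}  OUT={a-f}
  B1:  IN={a-f}  OUT={a+d, a-f}
  B2:  IN={a+d, a-f}  OUT={a+d}
  B3:  IN={}  OUT={}
  B4:  IN={}  OUT={d+f}
  B5:  IN={}  OUT={}
  B6:  IN={}  OUT={}
  B7:  IN={}  OUT={d*f, d+d}

Merge at B2: IN[B2] = OUT[B1] = {a+d, a-f}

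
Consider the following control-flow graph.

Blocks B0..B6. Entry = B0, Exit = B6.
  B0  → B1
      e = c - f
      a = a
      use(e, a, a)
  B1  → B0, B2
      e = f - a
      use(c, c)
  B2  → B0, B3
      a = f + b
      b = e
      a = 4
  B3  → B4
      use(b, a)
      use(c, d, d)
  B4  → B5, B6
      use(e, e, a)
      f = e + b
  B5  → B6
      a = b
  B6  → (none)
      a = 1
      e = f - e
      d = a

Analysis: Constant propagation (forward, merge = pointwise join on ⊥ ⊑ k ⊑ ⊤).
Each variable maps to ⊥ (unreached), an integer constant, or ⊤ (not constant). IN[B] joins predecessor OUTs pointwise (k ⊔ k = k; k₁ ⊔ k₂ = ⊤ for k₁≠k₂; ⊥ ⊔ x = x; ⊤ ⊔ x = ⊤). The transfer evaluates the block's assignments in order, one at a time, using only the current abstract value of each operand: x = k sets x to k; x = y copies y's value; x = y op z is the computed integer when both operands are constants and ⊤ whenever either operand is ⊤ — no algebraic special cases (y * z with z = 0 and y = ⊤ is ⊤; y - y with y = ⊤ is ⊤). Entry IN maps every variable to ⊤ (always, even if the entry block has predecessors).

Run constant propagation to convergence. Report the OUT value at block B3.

Per-block solution:
  B0: | IN=(all ⊤) | OUT=(all ⊤)
  B1: | IN=(all ⊤) | OUT=(all ⊤)
  B2: | IN=(all ⊤) | OUT={a:4; rest ⊤}
  B3: | IN={a:4; rest ⊤} | OUT={a:4; rest ⊤}
  B4: | IN={a:4; rest ⊤} | OUT={a:4; rest ⊤}
  B5: | IN={a:4; rest ⊤} | OUT=(all ⊤)
  B6: | IN=(all ⊤) | OUT={a:1, d:1; rest ⊤}

Merge at B3: IN[B3] = OUT[B2] = {a: 4, b: ⊤, c: ⊤, d: ⊤, e: ⊤, f: ⊤}
Applying B3's transfer function to that IN value gives OUT[B3] (row B3 above).

Answer: {a: 4, b: ⊤, c: ⊤, d: ⊤, e: ⊤, f: ⊤}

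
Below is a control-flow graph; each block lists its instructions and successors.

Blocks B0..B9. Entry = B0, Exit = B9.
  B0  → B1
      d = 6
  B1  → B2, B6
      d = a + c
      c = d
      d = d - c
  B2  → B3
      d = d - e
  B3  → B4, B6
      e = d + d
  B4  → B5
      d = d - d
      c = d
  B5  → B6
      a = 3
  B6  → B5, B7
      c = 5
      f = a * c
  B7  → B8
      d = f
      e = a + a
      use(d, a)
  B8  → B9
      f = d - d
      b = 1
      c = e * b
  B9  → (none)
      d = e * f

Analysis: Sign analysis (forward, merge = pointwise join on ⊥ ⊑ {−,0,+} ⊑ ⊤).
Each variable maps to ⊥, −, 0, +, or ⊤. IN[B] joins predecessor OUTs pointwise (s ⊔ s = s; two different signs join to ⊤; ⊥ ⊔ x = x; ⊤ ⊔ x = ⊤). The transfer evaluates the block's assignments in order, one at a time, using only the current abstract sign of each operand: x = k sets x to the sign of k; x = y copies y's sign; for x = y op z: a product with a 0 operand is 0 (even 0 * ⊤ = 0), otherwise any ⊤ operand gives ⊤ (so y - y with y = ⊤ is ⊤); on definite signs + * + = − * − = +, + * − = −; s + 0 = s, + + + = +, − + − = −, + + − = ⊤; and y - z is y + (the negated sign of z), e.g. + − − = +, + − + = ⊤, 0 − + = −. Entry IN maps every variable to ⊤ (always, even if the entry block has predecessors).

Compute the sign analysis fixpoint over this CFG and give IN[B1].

Per-block solution:
  B0:  IN=(all ⊤)  OUT={d:+; rest ⊤}
  B1:  IN={d:+; rest ⊤}  OUT=(all ⊤)
  B2:  IN=(all ⊤)  OUT=(all ⊤)
  B3:  IN=(all ⊤)  OUT=(all ⊤)
  B4:  IN=(all ⊤)  OUT=(all ⊤)
  B5:  IN=(all ⊤)  OUT={a:+; rest ⊤}
  B6:  IN=(all ⊤)  OUT={c:+; rest ⊤}
  B7:  IN={c:+; rest ⊤}  OUT={c:+; rest ⊤}
  B8:  IN={c:+; rest ⊤}  OUT={b:+; rest ⊤}
  B9:  IN={b:+; rest ⊤}  OUT={b:+; rest ⊤}

Merge at B1: IN[B1] = OUT[B0] = {a: ⊤, b: ⊤, c: ⊤, d: +, e: ⊤, f: ⊤}

Answer: {a: ⊤, b: ⊤, c: ⊤, d: +, e: ⊤, f: ⊤}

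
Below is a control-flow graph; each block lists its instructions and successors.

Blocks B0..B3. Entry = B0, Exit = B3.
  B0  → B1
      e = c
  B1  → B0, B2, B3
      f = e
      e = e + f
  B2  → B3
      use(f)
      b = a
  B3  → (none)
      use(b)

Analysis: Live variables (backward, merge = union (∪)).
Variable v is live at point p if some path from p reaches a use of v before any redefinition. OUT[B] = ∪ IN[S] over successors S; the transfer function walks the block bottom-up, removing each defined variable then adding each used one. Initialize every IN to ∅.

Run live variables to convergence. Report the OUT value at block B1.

Converged values:
  B0: | IN={a, b, c} | OUT={a, b, c, e}
  B1: | IN={a, b, c, e} | OUT={a, b, c, f}
  B2: | IN={a, f} | OUT={b}
  B3: | IN={b} | OUT={}

Merge at B1: OUT[B1] = IN[B0] ⊔ IN[B2] ⊔ IN[B3] = {a, b, c, f}

Answer: {a, b, c, f}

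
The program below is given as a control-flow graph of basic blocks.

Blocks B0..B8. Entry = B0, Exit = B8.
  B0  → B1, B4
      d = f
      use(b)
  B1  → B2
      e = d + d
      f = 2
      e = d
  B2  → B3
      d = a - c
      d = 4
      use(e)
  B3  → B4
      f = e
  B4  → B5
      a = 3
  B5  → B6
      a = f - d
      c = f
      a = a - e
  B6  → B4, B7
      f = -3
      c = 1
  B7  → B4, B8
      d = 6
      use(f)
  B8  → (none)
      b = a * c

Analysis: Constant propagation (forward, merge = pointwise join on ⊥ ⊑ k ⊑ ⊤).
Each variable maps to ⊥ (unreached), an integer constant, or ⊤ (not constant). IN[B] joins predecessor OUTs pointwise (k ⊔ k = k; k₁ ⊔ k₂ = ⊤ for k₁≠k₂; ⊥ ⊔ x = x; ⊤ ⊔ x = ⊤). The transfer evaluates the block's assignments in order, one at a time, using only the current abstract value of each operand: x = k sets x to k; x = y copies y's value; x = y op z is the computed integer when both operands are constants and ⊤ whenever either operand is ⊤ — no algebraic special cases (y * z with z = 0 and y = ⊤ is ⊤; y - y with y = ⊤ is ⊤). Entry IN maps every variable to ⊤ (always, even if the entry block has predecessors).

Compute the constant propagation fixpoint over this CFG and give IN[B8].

Converged values:
  B0:  IN=(all ⊤)  OUT=(all ⊤)
  B1:  IN=(all ⊤)  OUT={f:2; rest ⊤}
  B2:  IN={f:2; rest ⊤}  OUT={d:4, f:2; rest ⊤}
  B3:  IN={d:4, f:2; rest ⊤}  OUT={d:4; rest ⊤}
  B4:  IN=(all ⊤)  OUT={a:3; rest ⊤}
  B5:  IN={a:3; rest ⊤}  OUT=(all ⊤)
  B6:  IN=(all ⊤)  OUT={c:1, f:-3; rest ⊤}
  B7:  IN={c:1, f:-3; rest ⊤}  OUT={c:1, d:6, f:-3; rest ⊤}
  B8:  IN={c:1, d:6, f:-3; rest ⊤}  OUT={c:1, d:6, f:-3; rest ⊤}

Merge at B8: IN[B8] = OUT[B7] = {a: ⊤, b: ⊤, c: 1, d: 6, e: ⊤, f: -3}

Answer: {a: ⊤, b: ⊤, c: 1, d: 6, e: ⊤, f: -3}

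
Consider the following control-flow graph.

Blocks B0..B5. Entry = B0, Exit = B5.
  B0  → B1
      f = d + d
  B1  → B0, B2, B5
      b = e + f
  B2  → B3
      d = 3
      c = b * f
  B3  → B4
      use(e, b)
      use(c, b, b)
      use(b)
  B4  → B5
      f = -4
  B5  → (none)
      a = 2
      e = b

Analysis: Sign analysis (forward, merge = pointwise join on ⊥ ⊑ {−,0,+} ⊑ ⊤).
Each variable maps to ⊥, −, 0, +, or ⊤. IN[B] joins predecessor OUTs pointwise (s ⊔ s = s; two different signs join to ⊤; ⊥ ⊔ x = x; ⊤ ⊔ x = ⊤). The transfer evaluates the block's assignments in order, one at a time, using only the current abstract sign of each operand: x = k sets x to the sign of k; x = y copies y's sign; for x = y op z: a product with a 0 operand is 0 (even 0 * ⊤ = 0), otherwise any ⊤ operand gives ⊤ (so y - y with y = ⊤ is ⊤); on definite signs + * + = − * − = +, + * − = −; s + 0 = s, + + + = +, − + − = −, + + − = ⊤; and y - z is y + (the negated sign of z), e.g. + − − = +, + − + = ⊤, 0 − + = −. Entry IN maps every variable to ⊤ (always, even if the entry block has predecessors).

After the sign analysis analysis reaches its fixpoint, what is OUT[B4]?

Answer: {a: ⊤, b: ⊤, c: ⊤, d: +, e: ⊤, f: -}

Working:
Converged values:
  B0: | IN=(all ⊤) | OUT=(all ⊤)
  B1: | IN=(all ⊤) | OUT=(all ⊤)
  B2: | IN=(all ⊤) | OUT={d:+; rest ⊤}
  B3: | IN={d:+; rest ⊤} | OUT={d:+; rest ⊤}
  B4: | IN={d:+; rest ⊤} | OUT={d:+, f:-; rest ⊤}
  B5: | IN=(all ⊤) | OUT={a:+; rest ⊤}

Merge at B4: IN[B4] = OUT[B3] = {a: ⊤, b: ⊤, c: ⊤, d: +, e: ⊤, f: ⊤}
Applying B4's transfer function to that IN value gives OUT[B4] (row B4 above).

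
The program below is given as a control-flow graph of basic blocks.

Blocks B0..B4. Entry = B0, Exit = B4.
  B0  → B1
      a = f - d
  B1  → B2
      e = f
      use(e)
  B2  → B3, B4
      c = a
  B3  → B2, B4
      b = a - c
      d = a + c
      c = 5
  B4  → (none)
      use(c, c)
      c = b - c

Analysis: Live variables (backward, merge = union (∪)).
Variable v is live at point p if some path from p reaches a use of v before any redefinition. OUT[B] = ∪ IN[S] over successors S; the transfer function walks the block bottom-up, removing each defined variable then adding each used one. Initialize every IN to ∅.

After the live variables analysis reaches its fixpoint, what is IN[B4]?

Converged values:
  B0:  IN={b, d, f}  OUT={a, b, f}
  B1:  IN={a, b, f}  OUT={a, b}
  B2:  IN={a, b}  OUT={a, b, c}
  B3:  IN={a, c}  OUT={a, b, c}
  B4:  IN={b, c}  OUT={}

B4 is the boundary node: OUT[B4] = {}
Applying B4's transfer function to that OUT value gives IN[B4] (row B4 above).

Answer: {b, c}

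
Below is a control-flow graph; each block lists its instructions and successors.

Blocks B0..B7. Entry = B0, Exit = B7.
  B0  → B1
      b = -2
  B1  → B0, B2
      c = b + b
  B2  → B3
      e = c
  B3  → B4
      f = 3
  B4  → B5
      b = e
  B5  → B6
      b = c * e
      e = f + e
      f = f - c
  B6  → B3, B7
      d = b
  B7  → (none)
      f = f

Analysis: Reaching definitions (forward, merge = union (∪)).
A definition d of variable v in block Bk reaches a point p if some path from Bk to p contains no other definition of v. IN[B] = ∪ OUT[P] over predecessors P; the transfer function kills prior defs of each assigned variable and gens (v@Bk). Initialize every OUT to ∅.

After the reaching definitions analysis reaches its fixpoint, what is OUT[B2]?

Fixpoint table:
  B0: | IN={b@B0, c@B1} | OUT={b@B0, c@B1}
  B1: | IN={b@B0, c@B1} | OUT={b@B0, c@B1}
  B2: | IN={b@B0, c@B1} | OUT={b@B0, c@B1, e@B2}
  B3: | IN={b@B0, b@B5, c@B1, d@B6, e@B2, e@B5, f@B5} | OUT={b@B0, b@B5, c@B1, d@B6, e@B2, e@B5, f@B3}
  B4: | IN={b@B0, b@B5, c@B1, d@B6, e@B2, e@B5, f@B3} | OUT={b@B4, c@B1, d@B6, e@B2, e@B5, f@B3}
  B5: | IN={b@B4, c@B1, d@B6, e@B2, e@B5, f@B3} | OUT={b@B5, c@B1, d@B6, e@B5, f@B5}
  B6: | IN={b@B5, c@B1, d@B6, e@B5, f@B5} | OUT={b@B5, c@B1, d@B6, e@B5, f@B5}
  B7: | IN={b@B5, c@B1, d@B6, e@B5, f@B5} | OUT={b@B5, c@B1, d@B6, e@B5, f@B7}

Merge at B2: IN[B2] = OUT[B1] = {b@B0, c@B1}
Applying B2's transfer function to that IN value gives OUT[B2] (row B2 above).

Answer: {b@B0, c@B1, e@B2}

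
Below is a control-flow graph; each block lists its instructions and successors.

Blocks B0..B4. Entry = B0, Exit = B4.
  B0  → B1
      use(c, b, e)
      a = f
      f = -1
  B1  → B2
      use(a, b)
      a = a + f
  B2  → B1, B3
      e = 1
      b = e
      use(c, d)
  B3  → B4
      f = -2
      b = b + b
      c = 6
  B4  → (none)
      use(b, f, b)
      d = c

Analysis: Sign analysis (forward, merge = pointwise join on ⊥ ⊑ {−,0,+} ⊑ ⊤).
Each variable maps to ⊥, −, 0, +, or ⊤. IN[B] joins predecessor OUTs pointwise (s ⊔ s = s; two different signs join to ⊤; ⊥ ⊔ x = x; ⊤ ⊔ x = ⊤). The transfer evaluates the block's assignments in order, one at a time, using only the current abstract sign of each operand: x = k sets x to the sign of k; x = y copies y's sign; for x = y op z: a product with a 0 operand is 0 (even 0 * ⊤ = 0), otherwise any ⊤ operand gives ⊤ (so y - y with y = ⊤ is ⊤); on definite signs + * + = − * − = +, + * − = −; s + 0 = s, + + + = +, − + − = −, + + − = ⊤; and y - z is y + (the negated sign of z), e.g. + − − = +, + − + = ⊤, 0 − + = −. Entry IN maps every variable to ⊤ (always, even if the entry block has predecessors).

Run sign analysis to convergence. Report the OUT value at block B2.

Per-block solution:
  B0:   IN=(all ⊤)   OUT={f:-; rest ⊤}
  B1:   IN={f:-; rest ⊤}   OUT={f:-; rest ⊤}
  B2:   IN={f:-; rest ⊤}   OUT={b:+, e:+, f:-; rest ⊤}
  B3:   IN={b:+, e:+, f:-; rest ⊤}   OUT={b:+, c:+, e:+, f:-; rest ⊤}
  B4:   IN={b:+, c:+, e:+, f:-; rest ⊤}   OUT={b:+, c:+, d:+, e:+, f:-; rest ⊤}

Merge at B2: IN[B2] = OUT[B1] = {a: ⊤, b: ⊤, c: ⊤, d: ⊤, e: ⊤, f: -}
Applying B2's transfer function to that IN value gives OUT[B2] (row B2 above).

Answer: {a: ⊤, b: +, c: ⊤, d: ⊤, e: +, f: -}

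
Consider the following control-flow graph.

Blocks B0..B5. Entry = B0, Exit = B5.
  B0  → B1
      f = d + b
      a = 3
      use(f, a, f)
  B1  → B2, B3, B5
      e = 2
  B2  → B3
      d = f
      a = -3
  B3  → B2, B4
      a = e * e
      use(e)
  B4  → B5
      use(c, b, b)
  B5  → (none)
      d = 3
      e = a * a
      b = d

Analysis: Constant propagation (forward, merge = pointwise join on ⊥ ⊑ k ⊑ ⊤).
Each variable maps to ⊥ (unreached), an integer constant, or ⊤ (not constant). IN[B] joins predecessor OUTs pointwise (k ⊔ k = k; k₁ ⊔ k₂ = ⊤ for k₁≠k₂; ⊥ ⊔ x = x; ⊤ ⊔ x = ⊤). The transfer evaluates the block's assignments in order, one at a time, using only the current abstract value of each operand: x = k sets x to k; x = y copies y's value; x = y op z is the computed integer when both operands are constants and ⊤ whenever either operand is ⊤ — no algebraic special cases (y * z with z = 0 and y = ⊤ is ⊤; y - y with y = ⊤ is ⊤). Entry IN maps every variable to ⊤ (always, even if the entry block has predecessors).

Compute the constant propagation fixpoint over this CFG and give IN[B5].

Fixpoint table:
  B0: | IN=(all ⊤) | OUT={a:3; rest ⊤}
  B1: | IN={a:3; rest ⊤} | OUT={a:3, e:2; rest ⊤}
  B2: | IN={e:2; rest ⊤} | OUT={a:-3, e:2; rest ⊤}
  B3: | IN={e:2; rest ⊤} | OUT={a:4, e:2; rest ⊤}
  B4: | IN={a:4, e:2; rest ⊤} | OUT={a:4, e:2; rest ⊤}
  B5: | IN={e:2; rest ⊤} | OUT={b:3, d:3; rest ⊤}

Merge at B5: IN[B5] = OUT[B1] ⊔ OUT[B4] = {a: ⊤, b: ⊤, c: ⊤, d: ⊤, e: 2, f: ⊤}

Answer: {a: ⊤, b: ⊤, c: ⊤, d: ⊤, e: 2, f: ⊤}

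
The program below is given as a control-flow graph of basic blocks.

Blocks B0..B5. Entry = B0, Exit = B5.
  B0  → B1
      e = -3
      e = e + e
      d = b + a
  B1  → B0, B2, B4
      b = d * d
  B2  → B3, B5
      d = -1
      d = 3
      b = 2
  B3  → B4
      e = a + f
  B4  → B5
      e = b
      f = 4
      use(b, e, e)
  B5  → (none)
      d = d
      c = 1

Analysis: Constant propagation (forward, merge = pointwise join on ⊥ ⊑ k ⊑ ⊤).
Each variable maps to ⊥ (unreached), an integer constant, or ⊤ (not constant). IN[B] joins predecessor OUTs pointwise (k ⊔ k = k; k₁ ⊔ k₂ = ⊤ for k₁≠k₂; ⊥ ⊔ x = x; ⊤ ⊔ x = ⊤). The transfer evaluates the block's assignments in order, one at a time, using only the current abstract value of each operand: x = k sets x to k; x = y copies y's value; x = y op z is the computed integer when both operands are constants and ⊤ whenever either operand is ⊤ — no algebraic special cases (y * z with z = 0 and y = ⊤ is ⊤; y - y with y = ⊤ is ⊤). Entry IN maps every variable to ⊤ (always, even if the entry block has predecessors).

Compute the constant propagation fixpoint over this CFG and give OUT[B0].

Per-block solution:
  B0:   IN=(all ⊤)   OUT={e:-6; rest ⊤}
  B1:   IN={e:-6; rest ⊤}   OUT={e:-6; rest ⊤}
  B2:   IN={e:-6; rest ⊤}   OUT={b:2, d:3, e:-6; rest ⊤}
  B3:   IN={b:2, d:3, e:-6; rest ⊤}   OUT={b:2, d:3; rest ⊤}
  B4:   IN=(all ⊤)   OUT={f:4; rest ⊤}
  B5:   IN=(all ⊤)   OUT={c:1; rest ⊤}

Merge at B0 (entry node, so the boundary value (all ⊤) is joined with the incoming edge(s)): IN[B0] = (all ⊤) ⊔ OUT[B1] = {a: ⊤, b: ⊤, c: ⊤, d: ⊤, e: ⊤, f: ⊤}
Applying B0's transfer function to that IN value gives OUT[B0] (row B0 above).

Answer: {a: ⊤, b: ⊤, c: ⊤, d: ⊤, e: -6, f: ⊤}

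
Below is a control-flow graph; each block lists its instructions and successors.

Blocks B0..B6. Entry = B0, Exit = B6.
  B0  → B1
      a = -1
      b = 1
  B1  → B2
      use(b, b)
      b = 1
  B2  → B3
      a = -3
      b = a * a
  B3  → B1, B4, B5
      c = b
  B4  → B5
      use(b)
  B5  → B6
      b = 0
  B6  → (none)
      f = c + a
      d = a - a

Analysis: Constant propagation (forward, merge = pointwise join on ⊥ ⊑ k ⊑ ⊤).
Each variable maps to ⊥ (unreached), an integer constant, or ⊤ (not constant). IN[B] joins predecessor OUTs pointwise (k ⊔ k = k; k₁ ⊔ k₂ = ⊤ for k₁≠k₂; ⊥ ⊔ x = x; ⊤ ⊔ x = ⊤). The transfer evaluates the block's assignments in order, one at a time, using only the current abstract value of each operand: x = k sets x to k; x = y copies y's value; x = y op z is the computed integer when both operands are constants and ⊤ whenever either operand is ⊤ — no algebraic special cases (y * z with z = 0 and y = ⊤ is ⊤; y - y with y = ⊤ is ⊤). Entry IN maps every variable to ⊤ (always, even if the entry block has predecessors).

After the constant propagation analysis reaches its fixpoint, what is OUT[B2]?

Answer: {a: -3, b: 9, c: ⊤, d: ⊤, e: ⊤, f: ⊤}

Derivation:
Converged values:
  B0:  IN=(all ⊤)  OUT={a:-1, b:1; rest ⊤}
  B1:  IN=(all ⊤)  OUT={b:1; rest ⊤}
  B2:  IN={b:1; rest ⊤}  OUT={a:-3, b:9; rest ⊤}
  B3:  IN={a:-3, b:9; rest ⊤}  OUT={a:-3, b:9, c:9; rest ⊤}
  B4:  IN={a:-3, b:9, c:9; rest ⊤}  OUT={a:-3, b:9, c:9; rest ⊤}
  B5:  IN={a:-3, b:9, c:9; rest ⊤}  OUT={a:-3, b:0, c:9; rest ⊤}
  B6:  IN={a:-3, b:0, c:9; rest ⊤}  OUT={a:-3, b:0, c:9, d:0, f:6; rest ⊤}

Merge at B2: IN[B2] = OUT[B1] = {a: ⊤, b: 1, c: ⊤, d: ⊤, e: ⊤, f: ⊤}
Applying B2's transfer function to that IN value gives OUT[B2] (row B2 above).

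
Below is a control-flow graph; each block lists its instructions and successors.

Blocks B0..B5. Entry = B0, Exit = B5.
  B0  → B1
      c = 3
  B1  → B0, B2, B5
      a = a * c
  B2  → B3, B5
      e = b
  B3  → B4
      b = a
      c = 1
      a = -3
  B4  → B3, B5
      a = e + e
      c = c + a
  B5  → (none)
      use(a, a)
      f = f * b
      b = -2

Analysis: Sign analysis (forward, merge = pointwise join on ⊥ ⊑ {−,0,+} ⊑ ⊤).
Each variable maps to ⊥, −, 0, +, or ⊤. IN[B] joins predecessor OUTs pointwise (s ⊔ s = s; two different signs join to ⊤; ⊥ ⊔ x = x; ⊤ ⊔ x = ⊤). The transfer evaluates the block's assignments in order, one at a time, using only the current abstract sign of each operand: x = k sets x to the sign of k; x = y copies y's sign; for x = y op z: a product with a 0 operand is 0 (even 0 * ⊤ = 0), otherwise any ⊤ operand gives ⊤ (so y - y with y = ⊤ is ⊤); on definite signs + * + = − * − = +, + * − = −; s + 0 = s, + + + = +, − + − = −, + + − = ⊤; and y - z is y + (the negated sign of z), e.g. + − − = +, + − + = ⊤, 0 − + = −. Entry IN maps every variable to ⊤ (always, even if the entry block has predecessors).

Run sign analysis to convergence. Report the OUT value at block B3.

Answer: {a: -, b: ⊤, c: +, d: ⊤, e: ⊤, f: ⊤}

Trace:
Per-block solution:
  B0:   IN=(all ⊤)   OUT={c:+; rest ⊤}
  B1:   IN={c:+; rest ⊤}   OUT={c:+; rest ⊤}
  B2:   IN={c:+; rest ⊤}   OUT={c:+; rest ⊤}
  B3:   IN=(all ⊤)   OUT={a:-, c:+; rest ⊤}
  B4:   IN={a:-, c:+; rest ⊤}   OUT=(all ⊤)
  B5:   IN=(all ⊤)   OUT={b:-; rest ⊤}

Merge at B3: IN[B3] = OUT[B2] ⊔ OUT[B4] = {a: ⊤, b: ⊤, c: ⊤, d: ⊤, e: ⊤, f: ⊤}
Applying B3's transfer function to that IN value gives OUT[B3] (row B3 above).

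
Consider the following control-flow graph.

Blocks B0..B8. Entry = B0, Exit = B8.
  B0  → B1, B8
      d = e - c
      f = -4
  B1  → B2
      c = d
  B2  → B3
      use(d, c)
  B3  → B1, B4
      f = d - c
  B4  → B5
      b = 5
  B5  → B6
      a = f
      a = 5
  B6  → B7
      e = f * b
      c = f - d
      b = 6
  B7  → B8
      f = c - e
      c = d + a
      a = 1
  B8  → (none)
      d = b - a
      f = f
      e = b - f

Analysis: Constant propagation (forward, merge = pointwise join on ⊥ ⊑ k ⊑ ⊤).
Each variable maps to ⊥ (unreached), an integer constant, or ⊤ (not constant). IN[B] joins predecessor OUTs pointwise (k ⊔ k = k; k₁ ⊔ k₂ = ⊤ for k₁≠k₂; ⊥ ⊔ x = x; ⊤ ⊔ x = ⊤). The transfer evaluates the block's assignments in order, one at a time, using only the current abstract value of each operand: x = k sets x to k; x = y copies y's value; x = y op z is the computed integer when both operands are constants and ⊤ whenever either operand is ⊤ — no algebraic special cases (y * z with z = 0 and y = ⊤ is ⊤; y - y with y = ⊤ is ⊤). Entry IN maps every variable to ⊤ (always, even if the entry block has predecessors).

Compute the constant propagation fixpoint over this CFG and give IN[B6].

Answer: {a: 5, b: 5, c: ⊤, d: ⊤, e: ⊤, f: ⊤}

Trace:
Fixpoint table:
  B0: | IN=(all ⊤) | OUT={f:-4; rest ⊤}
  B1: | IN=(all ⊤) | OUT=(all ⊤)
  B2: | IN=(all ⊤) | OUT=(all ⊤)
  B3: | IN=(all ⊤) | OUT=(all ⊤)
  B4: | IN=(all ⊤) | OUT={b:5; rest ⊤}
  B5: | IN={b:5; rest ⊤} | OUT={a:5, b:5; rest ⊤}
  B6: | IN={a:5, b:5; rest ⊤} | OUT={a:5, b:6; rest ⊤}
  B7: | IN={a:5, b:6; rest ⊤} | OUT={a:1, b:6; rest ⊤}
  B8: | IN=(all ⊤) | OUT=(all ⊤)

Merge at B6: IN[B6] = OUT[B5] = {a: 5, b: 5, c: ⊤, d: ⊤, e: ⊤, f: ⊤}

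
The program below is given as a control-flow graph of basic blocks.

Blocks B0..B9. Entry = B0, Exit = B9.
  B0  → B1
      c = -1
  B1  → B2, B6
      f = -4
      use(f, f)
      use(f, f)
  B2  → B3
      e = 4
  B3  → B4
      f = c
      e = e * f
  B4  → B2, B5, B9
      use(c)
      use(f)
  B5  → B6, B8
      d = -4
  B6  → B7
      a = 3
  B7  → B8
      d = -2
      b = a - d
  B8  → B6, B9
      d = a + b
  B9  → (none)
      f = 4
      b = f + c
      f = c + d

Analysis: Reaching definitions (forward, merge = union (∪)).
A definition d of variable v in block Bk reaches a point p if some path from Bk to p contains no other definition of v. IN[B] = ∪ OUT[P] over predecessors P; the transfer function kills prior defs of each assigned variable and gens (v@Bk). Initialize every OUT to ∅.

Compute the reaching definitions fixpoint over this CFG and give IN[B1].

Fixpoint table:
  B0: | IN={} | OUT={c@B0}
  B1: | IN={c@B0} | OUT={c@B0, f@B1}
  B2: | IN={c@B0, e@B3, f@B1, f@B3} | OUT={c@B0, e@B2, f@B1, f@B3}
  B3: | IN={c@B0, e@B2, f@B1, f@B3} | OUT={c@B0, e@B3, f@B3}
  B4: | IN={c@B0, e@B3, f@B3} | OUT={c@B0, e@B3, f@B3}
  B5: | IN={c@B0, e@B3, f@B3} | OUT={c@B0, d@B5, e@B3, f@B3}
  B6: | IN={a@B6, b@B7, c@B0, d@B5, d@B8, e@B3, f@B1, f@B3} | OUT={a@B6, b@B7, c@B0, d@B5, d@B8, e@B3, f@B1, f@B3}
  B7: | IN={a@B6, b@B7, c@B0, d@B5, d@B8, e@B3, f@B1, f@B3} | OUT={a@B6, b@B7, c@B0, d@B7, e@B3, f@B1, f@B3}
  B8: | IN={a@B6, b@B7, c@B0, d@B5, d@B7, e@B3, f@B1, f@B3} | OUT={a@B6, b@B7, c@B0, d@B8, e@B3, f@B1, f@B3}
  B9: | IN={a@B6, b@B7, c@B0, d@B8, e@B3, f@B1, f@B3} | OUT={a@B6, b@B9, c@B0, d@B8, e@B3, f@B9}

Merge at B1: IN[B1] = OUT[B0] = {c@B0}

Answer: {c@B0}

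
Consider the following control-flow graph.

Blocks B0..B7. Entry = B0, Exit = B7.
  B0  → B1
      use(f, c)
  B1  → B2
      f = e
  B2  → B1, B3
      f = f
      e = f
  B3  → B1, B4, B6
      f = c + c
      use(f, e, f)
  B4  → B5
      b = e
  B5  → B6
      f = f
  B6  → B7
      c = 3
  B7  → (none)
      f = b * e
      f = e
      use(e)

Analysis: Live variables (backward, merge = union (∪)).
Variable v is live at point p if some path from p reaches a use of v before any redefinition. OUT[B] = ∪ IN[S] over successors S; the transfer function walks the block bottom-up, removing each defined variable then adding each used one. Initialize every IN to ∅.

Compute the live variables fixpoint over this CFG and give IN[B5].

Answer: {b, e, f}

Trace:
Per-block solution:
  B0:   IN={b, c, e, f}   OUT={b, c, e}
  B1:   IN={b, c, e}   OUT={b, c, f}
  B2:   IN={b, c, f}   OUT={b, c, e}
  B3:   IN={b, c, e}   OUT={b, c, e, f}
  B4:   IN={e, f}   OUT={b, e, f}
  B5:   IN={b, e, f}   OUT={b, e}
  B6:   IN={b, e}   OUT={b, e}
  B7:   IN={b, e}   OUT={}

Merge at B5: OUT[B5] = IN[B6] = {b, e}
Applying B5's transfer function to that OUT value gives IN[B5] (row B5 above).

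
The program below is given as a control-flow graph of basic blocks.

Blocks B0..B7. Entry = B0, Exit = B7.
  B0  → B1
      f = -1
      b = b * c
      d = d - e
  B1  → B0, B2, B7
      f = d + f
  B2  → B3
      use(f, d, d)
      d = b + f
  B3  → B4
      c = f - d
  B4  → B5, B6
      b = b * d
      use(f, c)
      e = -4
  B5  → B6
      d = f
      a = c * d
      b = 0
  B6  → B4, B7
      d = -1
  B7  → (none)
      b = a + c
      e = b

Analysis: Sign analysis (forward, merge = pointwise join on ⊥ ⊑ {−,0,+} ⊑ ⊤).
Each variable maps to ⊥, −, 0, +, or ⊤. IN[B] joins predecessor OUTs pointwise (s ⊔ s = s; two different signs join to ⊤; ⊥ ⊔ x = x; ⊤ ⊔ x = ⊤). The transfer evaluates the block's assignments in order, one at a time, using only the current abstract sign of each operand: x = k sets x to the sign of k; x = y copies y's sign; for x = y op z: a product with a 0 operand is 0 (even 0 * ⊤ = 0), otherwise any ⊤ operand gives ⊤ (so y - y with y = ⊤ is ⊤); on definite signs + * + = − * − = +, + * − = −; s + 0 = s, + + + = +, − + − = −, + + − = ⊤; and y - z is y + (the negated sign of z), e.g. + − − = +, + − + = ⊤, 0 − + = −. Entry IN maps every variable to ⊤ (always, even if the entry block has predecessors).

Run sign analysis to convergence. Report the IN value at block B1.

Fixpoint table:
  B0:  IN=(all ⊤)  OUT={f:-; rest ⊤}
  B1:  IN={f:-; rest ⊤}  OUT=(all ⊤)
  B2:  IN=(all ⊤)  OUT=(all ⊤)
  B3:  IN=(all ⊤)  OUT=(all ⊤)
  B4:  IN=(all ⊤)  OUT={e:-; rest ⊤}
  B5:  IN={e:-; rest ⊤}  OUT={b:0, e:-; rest ⊤}
  B6:  IN={e:-; rest ⊤}  OUT={d:-, e:-; rest ⊤}
  B7:  IN=(all ⊤)  OUT=(all ⊤)

Merge at B1: IN[B1] = OUT[B0] = {a: ⊤, b: ⊤, c: ⊤, d: ⊤, e: ⊤, f: -}

Answer: {a: ⊤, b: ⊤, c: ⊤, d: ⊤, e: ⊤, f: -}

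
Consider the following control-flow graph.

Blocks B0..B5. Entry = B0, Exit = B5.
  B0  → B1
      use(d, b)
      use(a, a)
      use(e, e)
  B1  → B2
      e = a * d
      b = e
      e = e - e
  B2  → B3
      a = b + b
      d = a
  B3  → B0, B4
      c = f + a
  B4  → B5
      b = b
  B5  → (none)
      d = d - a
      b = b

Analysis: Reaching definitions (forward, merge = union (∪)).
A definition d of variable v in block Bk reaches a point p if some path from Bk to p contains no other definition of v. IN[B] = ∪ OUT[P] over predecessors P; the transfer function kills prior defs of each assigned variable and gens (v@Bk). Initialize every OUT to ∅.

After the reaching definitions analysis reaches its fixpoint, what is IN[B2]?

Answer: {a@B2, b@B1, c@B3, d@B2, e@B1}

Trace:
Fixpoint table:
  B0:   IN={a@B2, b@B1, c@B3, d@B2, e@B1}   OUT={a@B2, b@B1, c@B3, d@B2, e@B1}
  B1:   IN={a@B2, b@B1, c@B3, d@B2, e@B1}   OUT={a@B2, b@B1, c@B3, d@B2, e@B1}
  B2:   IN={a@B2, b@B1, c@B3, d@B2, e@B1}   OUT={a@B2, b@B1, c@B3, d@B2, e@B1}
  B3:   IN={a@B2, b@B1, c@B3, d@B2, e@B1}   OUT={a@B2, b@B1, c@B3, d@B2, e@B1}
  B4:   IN={a@B2, b@B1, c@B3, d@B2, e@B1}   OUT={a@B2, b@B4, c@B3, d@B2, e@B1}
  B5:   IN={a@B2, b@B4, c@B3, d@B2, e@B1}   OUT={a@B2, b@B5, c@B3, d@B5, e@B1}

Merge at B2: IN[B2] = OUT[B1] = {a@B2, b@B1, c@B3, d@B2, e@B1}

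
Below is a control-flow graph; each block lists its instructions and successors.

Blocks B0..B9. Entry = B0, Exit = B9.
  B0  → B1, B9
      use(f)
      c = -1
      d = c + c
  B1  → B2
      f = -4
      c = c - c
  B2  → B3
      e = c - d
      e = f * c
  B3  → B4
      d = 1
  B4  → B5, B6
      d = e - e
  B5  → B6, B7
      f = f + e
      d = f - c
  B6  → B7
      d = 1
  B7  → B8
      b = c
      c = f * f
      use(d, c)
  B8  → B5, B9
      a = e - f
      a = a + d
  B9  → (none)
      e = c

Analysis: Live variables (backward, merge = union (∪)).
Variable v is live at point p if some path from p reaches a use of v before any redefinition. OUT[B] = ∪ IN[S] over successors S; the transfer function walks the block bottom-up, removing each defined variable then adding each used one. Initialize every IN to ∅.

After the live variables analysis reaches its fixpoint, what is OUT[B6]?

Fixpoint table:
  B0:  IN={f}  OUT={c, d}
  B1:  IN={c, d}  OUT={c, d, f}
  B2:  IN={c, d, f}  OUT={c, e, f}
  B3:  IN={c, e, f}  OUT={c, e, f}
  B4:  IN={c, e, f}  OUT={c, e, f}
  B5:  IN={c, e, f}  OUT={c, d, e, f}
  B6:  IN={c, e, f}  OUT={c, d, e, f}
  B7:  IN={c, d, e, f}  OUT={c, d, e, f}
  B8:  IN={c, d, e, f}  OUT={c, e, f}
  B9:  IN={c}  OUT={}

Merge at B6: OUT[B6] = IN[B7] = {c, d, e, f}

Answer: {c, d, e, f}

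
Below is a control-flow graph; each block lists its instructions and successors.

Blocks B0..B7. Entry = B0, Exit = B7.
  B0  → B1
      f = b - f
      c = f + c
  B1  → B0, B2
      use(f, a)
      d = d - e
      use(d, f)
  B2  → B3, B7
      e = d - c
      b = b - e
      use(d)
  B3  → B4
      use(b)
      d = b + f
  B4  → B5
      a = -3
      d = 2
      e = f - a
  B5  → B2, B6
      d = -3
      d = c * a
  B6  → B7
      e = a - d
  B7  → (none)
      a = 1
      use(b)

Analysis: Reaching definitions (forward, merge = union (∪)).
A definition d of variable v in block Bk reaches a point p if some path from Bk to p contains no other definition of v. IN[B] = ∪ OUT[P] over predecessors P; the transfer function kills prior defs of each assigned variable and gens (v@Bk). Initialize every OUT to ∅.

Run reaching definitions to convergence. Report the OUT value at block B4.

Answer: {a@B4, b@B2, c@B0, d@B4, e@B4, f@B0}

Trace:
Per-block solution:
  B0:  IN={c@B0, d@B1, f@B0}  OUT={c@B0, d@B1, f@B0}
  B1:  IN={c@B0, d@B1, f@B0}  OUT={c@B0, d@B1, f@B0}
  B2:  IN={a@B4, b@B2, c@B0, d@B1, d@B5, e@B4, f@B0}  OUT={a@B4, b@B2, c@B0, d@B1, d@B5, e@B2, f@B0}
  B3:  IN={a@B4, b@B2, c@B0, d@B1, d@B5, e@B2, f@B0}  OUT={a@B4, b@B2, c@B0, d@B3, e@B2, f@B0}
  B4:  IN={a@B4, b@B2, c@B0, d@B3, e@B2, f@B0}  OUT={a@B4, b@B2, c@B0, d@B4, e@B4, f@B0}
  B5:  IN={a@B4, b@B2, c@B0, d@B4, e@B4, f@B0}  OUT={a@B4, b@B2, c@B0, d@B5, e@B4, f@B0}
  B6:  IN={a@B4, b@B2, c@B0, d@B5, e@B4, f@B0}  OUT={a@B4, b@B2, c@B0, d@B5, e@B6, f@B0}
  B7:  IN={a@B4, b@B2, c@B0, d@B1, d@B5, e@B2, e@B6, f@B0}  OUT={a@B7, b@B2, c@B0, d@B1, d@B5, e@B2, e@B6, f@B0}

Merge at B4: IN[B4] = OUT[B3] = {a@B4, b@B2, c@B0, d@B3, e@B2, f@B0}
Applying B4's transfer function to that IN value gives OUT[B4] (row B4 above).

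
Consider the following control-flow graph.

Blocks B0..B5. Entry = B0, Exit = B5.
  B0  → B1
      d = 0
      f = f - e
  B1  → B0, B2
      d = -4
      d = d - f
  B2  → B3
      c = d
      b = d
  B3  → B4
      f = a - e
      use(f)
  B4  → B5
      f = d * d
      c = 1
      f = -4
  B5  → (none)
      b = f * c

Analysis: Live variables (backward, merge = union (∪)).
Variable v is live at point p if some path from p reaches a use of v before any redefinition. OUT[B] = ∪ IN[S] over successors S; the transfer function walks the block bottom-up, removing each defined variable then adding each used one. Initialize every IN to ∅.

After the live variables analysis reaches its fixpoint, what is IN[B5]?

Answer: {c, f}

Trace:
Converged values:
  B0: | IN={a, e, f} | OUT={a, e, f}
  B1: | IN={a, e, f} | OUT={a, d, e, f}
  B2: | IN={a, d, e} | OUT={a, d, e}
  B3: | IN={a, d, e} | OUT={d}
  B4: | IN={d} | OUT={c, f}
  B5: | IN={c, f} | OUT={}

B5 is the boundary node: OUT[B5] = {}
Applying B5's transfer function to that OUT value gives IN[B5] (row B5 above).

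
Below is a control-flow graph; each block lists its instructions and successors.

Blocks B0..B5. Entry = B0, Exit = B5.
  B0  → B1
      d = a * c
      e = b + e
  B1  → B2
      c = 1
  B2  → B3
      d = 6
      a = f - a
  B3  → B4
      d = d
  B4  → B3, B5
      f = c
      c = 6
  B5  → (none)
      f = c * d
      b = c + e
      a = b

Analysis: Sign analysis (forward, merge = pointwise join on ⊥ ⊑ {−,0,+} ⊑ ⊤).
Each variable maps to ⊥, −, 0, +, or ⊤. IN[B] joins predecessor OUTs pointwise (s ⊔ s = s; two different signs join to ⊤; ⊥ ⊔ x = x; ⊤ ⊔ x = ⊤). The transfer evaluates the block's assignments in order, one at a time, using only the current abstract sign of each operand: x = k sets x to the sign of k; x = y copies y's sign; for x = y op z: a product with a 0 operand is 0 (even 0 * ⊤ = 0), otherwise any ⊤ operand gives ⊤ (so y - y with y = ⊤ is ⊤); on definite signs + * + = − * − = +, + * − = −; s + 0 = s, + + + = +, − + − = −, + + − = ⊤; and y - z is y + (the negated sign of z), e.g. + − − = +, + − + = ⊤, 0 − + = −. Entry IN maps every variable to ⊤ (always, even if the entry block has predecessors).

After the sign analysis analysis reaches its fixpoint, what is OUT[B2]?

Answer: {a: ⊤, b: ⊤, c: +, d: +, e: ⊤, f: ⊤}

Derivation:
Fixpoint table:
  B0:   IN=(all ⊤)   OUT=(all ⊤)
  B1:   IN=(all ⊤)   OUT={c:+; rest ⊤}
  B2:   IN={c:+; rest ⊤}   OUT={c:+, d:+; rest ⊤}
  B3:   IN={c:+, d:+; rest ⊤}   OUT={c:+, d:+; rest ⊤}
  B4:   IN={c:+, d:+; rest ⊤}   OUT={c:+, d:+, f:+; rest ⊤}
  B5:   IN={c:+, d:+, f:+; rest ⊤}   OUT={c:+, d:+, f:+; rest ⊤}

Merge at B2: IN[B2] = OUT[B1] = {a: ⊤, b: ⊤, c: +, d: ⊤, e: ⊤, f: ⊤}
Applying B2's transfer function to that IN value gives OUT[B2] (row B2 above).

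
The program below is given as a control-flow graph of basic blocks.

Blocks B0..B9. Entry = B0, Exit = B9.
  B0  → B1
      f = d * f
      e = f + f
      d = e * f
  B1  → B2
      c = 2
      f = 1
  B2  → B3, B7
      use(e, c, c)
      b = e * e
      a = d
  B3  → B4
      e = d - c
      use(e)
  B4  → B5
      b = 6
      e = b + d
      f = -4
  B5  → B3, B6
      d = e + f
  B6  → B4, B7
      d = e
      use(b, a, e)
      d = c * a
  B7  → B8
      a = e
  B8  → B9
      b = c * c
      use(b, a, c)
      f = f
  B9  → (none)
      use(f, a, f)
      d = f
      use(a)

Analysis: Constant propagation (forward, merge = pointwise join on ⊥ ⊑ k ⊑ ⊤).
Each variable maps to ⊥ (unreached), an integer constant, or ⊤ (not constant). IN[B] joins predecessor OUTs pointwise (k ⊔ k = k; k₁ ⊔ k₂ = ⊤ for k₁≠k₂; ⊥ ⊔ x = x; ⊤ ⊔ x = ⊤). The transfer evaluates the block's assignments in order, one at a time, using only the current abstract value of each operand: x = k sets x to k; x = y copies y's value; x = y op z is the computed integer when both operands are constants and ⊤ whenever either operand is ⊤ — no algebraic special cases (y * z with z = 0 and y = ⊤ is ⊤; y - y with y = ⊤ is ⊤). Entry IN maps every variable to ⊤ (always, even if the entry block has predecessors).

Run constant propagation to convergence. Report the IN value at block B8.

Per-block solution:
  B0:  IN=(all ⊤)  OUT=(all ⊤)
  B1:  IN=(all ⊤)  OUT={c:2, f:1; rest ⊤}
  B2:  IN={c:2, f:1; rest ⊤}  OUT={c:2, f:1; rest ⊤}
  B3:  IN={c:2; rest ⊤}  OUT={c:2; rest ⊤}
  B4:  IN={c:2; rest ⊤}  OUT={b:6, c:2, f:-4; rest ⊤}
  B5:  IN={b:6, c:2, f:-4; rest ⊤}  OUT={b:6, c:2, f:-4; rest ⊤}
  B6:  IN={b:6, c:2, f:-4; rest ⊤}  OUT={b:6, c:2, f:-4; rest ⊤}
  B7:  IN={c:2; rest ⊤}  OUT={c:2; rest ⊤}
  B8:  IN={c:2; rest ⊤}  OUT={b:4, c:2; rest ⊤}
  B9:  IN={b:4, c:2; rest ⊤}  OUT={b:4, c:2; rest ⊤}

Merge at B8: IN[B8] = OUT[B7] = {a: ⊤, b: ⊤, c: 2, d: ⊤, e: ⊤, f: ⊤}

Answer: {a: ⊤, b: ⊤, c: 2, d: ⊤, e: ⊤, f: ⊤}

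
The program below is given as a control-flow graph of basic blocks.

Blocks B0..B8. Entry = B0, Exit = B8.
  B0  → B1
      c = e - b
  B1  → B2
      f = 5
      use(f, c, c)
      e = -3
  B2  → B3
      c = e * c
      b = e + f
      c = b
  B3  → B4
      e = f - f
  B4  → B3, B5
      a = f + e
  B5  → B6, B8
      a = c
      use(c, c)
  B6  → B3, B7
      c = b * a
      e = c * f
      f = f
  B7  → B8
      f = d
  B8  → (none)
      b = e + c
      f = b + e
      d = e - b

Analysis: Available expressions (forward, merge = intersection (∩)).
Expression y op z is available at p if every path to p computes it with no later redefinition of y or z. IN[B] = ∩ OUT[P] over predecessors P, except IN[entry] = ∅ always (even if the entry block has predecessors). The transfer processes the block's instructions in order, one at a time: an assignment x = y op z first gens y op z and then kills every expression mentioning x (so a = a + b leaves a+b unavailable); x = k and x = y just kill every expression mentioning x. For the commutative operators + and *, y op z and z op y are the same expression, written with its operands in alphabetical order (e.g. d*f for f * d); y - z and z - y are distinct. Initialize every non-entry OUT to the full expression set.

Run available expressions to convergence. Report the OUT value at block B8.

Answer: {b+e, c+e, e-b}

Derivation:
Fixpoint table:
  B0:   IN={}   OUT={e-b}
  B1:   IN={e-b}   OUT={}
  B2:   IN={}   OUT={e+f}
  B3:   IN={}   OUT={f-f}
  B4:   IN={f-f}   OUT={e+f, f-f}
  B5:   IN={e+f, f-f}   OUT={e+f, f-f}
  B6:   IN={e+f, f-f}   OUT={a*b}
  B7:   IN={a*b}   OUT={a*b}
  B8:   IN={}   OUT={b+e, c+e, e-b}

Merge at B8: IN[B8] = OUT[B5] ∩ OUT[B7] = {}
Applying B8's transfer function to that IN value gives OUT[B8] (row B8 above).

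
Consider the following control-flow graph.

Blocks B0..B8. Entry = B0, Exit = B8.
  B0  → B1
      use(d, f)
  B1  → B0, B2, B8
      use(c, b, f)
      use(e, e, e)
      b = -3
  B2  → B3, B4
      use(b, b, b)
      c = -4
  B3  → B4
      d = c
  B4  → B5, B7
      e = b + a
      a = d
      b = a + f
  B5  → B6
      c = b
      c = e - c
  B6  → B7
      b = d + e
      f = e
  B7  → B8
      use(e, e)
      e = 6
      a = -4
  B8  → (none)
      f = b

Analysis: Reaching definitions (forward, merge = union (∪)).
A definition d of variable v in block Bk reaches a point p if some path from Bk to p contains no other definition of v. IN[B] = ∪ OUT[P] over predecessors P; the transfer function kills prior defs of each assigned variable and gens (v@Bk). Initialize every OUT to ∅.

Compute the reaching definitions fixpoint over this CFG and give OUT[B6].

Per-block solution:
  B0:   IN={b@B1}   OUT={b@B1}
  B1:   IN={b@B1}   OUT={b@B1}
  B2:   IN={b@B1}   OUT={b@B1, c@B2}
  B3:   IN={b@B1, c@B2}   OUT={b@B1, c@B2, d@B3}
  B4:   IN={b@B1, c@B2, d@B3}   OUT={a@B4, b@B4, c@B2, d@B3, e@B4}
  B5:   IN={a@B4, b@B4, c@B2, d@B3, e@B4}   OUT={a@B4, b@B4, c@B5, d@B3, e@B4}
  B6:   IN={a@B4, b@B4, c@B5, d@B3, e@B4}   OUT={a@B4, b@B6, c@B5, d@B3, e@B4, f@B6}
  B7:   IN={a@B4, b@B4, b@B6, c@B2, c@B5, d@B3, e@B4, f@B6}   OUT={a@B7, b@B4, b@B6, c@B2, c@B5, d@B3, e@B7, f@B6}
  B8:   IN={a@B7, b@B1, b@B4, b@B6, c@B2, c@B5, d@B3, e@B7, f@B6}   OUT={a@B7, b@B1, b@B4, b@B6, c@B2, c@B5, d@B3, e@B7, f@B8}

Merge at B6: IN[B6] = OUT[B5] = {a@B4, b@B4, c@B5, d@B3, e@B4}
Applying B6's transfer function to that IN value gives OUT[B6] (row B6 above).

Answer: {a@B4, b@B6, c@B5, d@B3, e@B4, f@B6}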